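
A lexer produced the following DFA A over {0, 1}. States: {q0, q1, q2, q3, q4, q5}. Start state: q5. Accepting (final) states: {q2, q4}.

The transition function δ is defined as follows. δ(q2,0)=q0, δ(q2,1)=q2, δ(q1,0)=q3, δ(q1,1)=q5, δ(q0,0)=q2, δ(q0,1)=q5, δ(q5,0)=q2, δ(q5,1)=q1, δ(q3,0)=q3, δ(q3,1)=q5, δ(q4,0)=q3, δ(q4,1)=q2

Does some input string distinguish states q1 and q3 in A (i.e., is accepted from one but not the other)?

No

States {q4} cannot be reached from the start state, so discard them.
P0 = {q2} | {q0,q1,q3,q5}.
Split {q0,q1,q3,q5} by δ(·,0) → {q0,q5} and {q1,q3}.
On input 1, block {q0,q5} splits into {q0} and {q5}.
The partition is now stable with 4 blocks: {q2} | {q0} | {q1,q3} | {q5}.
q1 and q3 lie in the same block of the stable partition, so they are equivalent — no string distinguishes them.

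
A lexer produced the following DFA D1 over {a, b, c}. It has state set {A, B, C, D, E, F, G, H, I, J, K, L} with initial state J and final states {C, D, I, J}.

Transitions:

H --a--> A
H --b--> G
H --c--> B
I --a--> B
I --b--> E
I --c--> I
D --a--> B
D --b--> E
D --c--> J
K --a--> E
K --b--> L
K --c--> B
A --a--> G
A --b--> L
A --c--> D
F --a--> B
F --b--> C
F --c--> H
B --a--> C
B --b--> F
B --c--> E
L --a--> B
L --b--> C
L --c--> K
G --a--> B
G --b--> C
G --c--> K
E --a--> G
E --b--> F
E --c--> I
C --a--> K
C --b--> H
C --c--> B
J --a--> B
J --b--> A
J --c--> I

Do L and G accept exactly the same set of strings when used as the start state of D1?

Yes

P0 = {C,D,I,J} | {A,B,E,F,G,H,K,L}.
Split {C,D,I,J} by δ(·,c) → {D,I,J} and {C}.
Refine {A,B,E,F,G,H,K,L} on symbol a: members go to different blocks, giving {A,E,F,G,H,K,L} and {B}.
Split {A,E,F,G,H,K,L} by δ(·,a) → {A,E,H,K} and {F,G,L}.
Refine {A,E,H,K} on symbol a: members go to different blocks, giving {A,E} and {H,K}.
The partition is now stable with 6 blocks: {D,I,J} | {A,E} | {C} | {B} | {F,G,L} | {H,K}.
L and G lie in the same block of the stable partition, so they are equivalent — no string distinguishes them.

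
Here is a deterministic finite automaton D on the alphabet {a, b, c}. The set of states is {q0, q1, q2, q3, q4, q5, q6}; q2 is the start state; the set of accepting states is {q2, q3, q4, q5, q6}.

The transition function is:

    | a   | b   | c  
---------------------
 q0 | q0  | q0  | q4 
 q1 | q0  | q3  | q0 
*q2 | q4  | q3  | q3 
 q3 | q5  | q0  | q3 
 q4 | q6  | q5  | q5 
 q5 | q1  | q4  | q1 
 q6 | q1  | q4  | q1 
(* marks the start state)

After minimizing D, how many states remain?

Initial partition by acceptance: {q2,q3,q4,q5,q6} | {q0,q1}.
Split {q2,q3,q4,q5,q6} by δ(·,a) → {q2,q3,q4} and {q5,q6}.
Split {q2,q3,q4} by δ(·,a) → {q3,q4} and {q2}.
On input b, block {q3,q4} splits into {q3} and {q4}.
On input b, block {q0,q1} splits into {q0} and {q1}.
No further refinement is possible. Final partition (6 blocks): {q3} | {q0} | {q5,q6} | {q2} | {q4} | {q1}.

6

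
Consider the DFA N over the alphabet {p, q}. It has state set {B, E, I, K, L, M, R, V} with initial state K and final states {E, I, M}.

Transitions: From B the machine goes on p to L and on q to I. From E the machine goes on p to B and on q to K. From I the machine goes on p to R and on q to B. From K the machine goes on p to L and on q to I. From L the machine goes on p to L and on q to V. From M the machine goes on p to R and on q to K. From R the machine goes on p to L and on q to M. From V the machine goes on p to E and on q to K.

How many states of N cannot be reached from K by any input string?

0

A breadth-first search from the start state visits every state.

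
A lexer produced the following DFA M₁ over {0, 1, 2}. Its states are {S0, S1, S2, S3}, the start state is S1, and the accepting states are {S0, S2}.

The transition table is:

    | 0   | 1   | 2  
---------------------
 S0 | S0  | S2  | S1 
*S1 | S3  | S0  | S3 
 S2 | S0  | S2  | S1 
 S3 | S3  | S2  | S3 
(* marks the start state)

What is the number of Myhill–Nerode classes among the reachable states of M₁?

2

Start with accepting vs non-accepting: {S0,S2} | {S1,S3}.
The partition is now stable with 2 blocks: {S0,S2} | {S1,S3}.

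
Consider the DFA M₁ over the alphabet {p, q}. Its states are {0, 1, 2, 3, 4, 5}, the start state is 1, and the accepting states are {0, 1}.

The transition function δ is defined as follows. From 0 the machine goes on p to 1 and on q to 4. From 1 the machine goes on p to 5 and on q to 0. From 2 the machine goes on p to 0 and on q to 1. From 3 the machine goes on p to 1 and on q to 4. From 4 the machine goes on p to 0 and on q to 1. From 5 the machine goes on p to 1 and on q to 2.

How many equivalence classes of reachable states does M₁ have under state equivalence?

4

Reachable states from the start: {0,1,2,4,5}. Unreachable: {3} — drop them.
Initial partition by acceptance: {0,1} | {2,4,5}.
Refine {0,1} on symbol p: members go to different blocks, giving {0} and {1}.
On input p, block {2,4,5} splits into {2,4} and {5}.
No further refinement is possible. Final partition (4 blocks): {0} | {2,4} | {1} | {5}.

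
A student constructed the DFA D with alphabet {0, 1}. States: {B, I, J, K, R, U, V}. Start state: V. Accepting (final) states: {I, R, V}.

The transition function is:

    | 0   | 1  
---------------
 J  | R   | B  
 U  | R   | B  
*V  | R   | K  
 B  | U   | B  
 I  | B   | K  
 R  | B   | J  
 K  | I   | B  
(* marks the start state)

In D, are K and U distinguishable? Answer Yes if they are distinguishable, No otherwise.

Every state is reachable, so we keep all 7.
P0 = {I,R,V} | {B,J,K,U}.
On input 0, block {I,R,V} splits into {I,R} and {V}.
Refine {B,J,K,U} on symbol 0: members go to different blocks, giving {J,K,U} and {B}.
Stable partition: {I,R} | {J,K,U} | {V} | {B} — 4 equivalence classes.
K and U lie in the same block of the stable partition, so they are equivalent — no string distinguishes them.

No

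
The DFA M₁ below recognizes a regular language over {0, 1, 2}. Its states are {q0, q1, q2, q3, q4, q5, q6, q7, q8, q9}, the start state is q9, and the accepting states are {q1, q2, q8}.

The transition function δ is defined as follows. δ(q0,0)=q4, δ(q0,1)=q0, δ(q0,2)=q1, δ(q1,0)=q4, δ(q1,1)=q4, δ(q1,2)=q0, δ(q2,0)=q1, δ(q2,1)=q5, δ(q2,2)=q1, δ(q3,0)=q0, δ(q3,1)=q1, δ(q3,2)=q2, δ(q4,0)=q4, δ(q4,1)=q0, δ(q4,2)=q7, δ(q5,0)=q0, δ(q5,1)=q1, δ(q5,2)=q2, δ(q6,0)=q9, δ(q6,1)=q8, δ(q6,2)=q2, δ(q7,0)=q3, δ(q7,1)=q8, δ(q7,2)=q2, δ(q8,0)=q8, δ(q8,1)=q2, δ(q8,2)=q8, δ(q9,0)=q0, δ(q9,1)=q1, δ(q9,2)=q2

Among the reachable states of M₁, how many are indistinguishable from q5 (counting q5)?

3

States {q6} cannot be reached from the start state, so discard them.
Initial partition by acceptance: {q1,q2,q8} | {q0,q3,q4,q5,q7,q9}.
Refine {q1,q2,q8} on symbol 0: members go to different blocks, giving {q2,q8} and {q1}.
Split {q2,q8} by δ(·,0) → {q2} and {q8}.
Split {q0,q3,q4,q5,q7,q9} by δ(·,1) → {q3,q5,q9} and {q0,q4} and {q7}.
On input 2, block {q0,q4} splits into {q0} and {q4}.
Stable partition: {q2} | {q3,q5,q9} | {q1} | {q8} | {q0} | {q7} | {q4} — 7 equivalence classes.
State q5 belongs to the block {q3,q5,q9}, which has 3 states.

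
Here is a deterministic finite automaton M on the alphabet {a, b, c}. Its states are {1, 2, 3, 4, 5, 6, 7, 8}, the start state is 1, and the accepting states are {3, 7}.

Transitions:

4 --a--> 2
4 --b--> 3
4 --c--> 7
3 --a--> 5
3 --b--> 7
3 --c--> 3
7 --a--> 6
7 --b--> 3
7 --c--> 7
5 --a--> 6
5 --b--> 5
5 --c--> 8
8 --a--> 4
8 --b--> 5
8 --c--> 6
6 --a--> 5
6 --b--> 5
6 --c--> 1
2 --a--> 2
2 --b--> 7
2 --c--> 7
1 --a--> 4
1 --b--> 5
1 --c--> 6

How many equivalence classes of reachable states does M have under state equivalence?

Every state is reachable, so we keep all 8.
Start with accepting vs non-accepting: {3,7} | {1,2,4,5,6,8}.
Split {1,2,4,5,6,8} by δ(·,b) → {1,5,6,8} and {2,4}.
On input a, block {1,5,6,8} splits into {1,8} and {5,6}.
The partition is now stable with 4 blocks: {3,7} | {1,8} | {2,4} | {5,6}.

4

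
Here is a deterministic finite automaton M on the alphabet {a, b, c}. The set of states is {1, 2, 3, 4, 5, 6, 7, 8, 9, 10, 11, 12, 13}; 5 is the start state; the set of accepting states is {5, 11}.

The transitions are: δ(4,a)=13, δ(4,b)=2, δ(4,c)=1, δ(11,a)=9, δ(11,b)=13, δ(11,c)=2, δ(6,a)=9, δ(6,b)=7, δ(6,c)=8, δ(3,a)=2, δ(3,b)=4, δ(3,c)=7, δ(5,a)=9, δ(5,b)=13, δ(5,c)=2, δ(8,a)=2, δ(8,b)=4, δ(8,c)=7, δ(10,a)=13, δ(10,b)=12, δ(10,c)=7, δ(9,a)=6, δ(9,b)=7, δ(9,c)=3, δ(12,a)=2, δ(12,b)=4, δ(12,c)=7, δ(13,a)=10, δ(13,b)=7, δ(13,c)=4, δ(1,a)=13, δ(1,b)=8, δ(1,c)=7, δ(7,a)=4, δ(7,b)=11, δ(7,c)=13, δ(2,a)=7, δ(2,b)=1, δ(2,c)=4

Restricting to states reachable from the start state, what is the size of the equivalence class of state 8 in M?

3

All states are reachable from the start state.
P0 = {5,11} | {1,2,3,4,6,7,8,9,10,12,13}.
On input b, block {1,2,3,4,6,7,8,9,10,12,13} splits into {1,2,3,4,6,8,9,10,12,13} and {7}.
Refine {1,2,3,4,6,8,9,10,12,13} on symbol a: members go to different blocks, giving {1,3,4,6,8,9,10,12,13} and {2}.
Refine {1,3,4,6,8,9,10,12,13} on symbol a: members go to different blocks, giving {1,4,6,9,10,13} and {3,8,12}.
On input b, block {1,4,6,9,10,13} splits into {6,9,13} and {1,10} and {4}.
Split {6,9,13} by δ(·,a) → {6,9} and {13}.
The partition is now stable with 8 blocks: {5,11} | {6,9} | {7} | {2} | {3,8,12} | {1,10} | {4} | {13}.
State 8 belongs to the block {3,8,12}, which has 3 states.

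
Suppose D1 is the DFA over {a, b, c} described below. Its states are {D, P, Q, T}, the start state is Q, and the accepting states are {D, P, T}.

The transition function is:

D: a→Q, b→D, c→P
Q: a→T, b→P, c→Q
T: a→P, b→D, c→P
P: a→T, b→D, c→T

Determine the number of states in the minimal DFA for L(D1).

3

Every state is reachable, so we keep all 4.
Start with accepting vs non-accepting: {D,P,T} | {Q}.
Split {D,P,T} by δ(·,a) → {P,T} and {D}.
No further refinement is possible. Final partition (3 blocks): {P,T} | {Q} | {D}.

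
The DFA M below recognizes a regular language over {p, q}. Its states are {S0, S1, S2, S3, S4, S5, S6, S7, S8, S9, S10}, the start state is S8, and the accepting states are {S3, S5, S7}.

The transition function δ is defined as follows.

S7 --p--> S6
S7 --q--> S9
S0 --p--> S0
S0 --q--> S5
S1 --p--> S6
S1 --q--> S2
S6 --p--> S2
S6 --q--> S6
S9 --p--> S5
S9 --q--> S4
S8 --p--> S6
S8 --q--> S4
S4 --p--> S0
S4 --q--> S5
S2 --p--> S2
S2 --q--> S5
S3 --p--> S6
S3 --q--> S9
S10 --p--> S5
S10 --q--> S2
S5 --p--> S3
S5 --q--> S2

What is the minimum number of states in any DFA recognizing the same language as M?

States {S1,S7,S10} cannot be reached from the start state, so discard them.
P0 = {S3,S5} | {S0,S2,S4,S6,S8,S9}.
On input p, block {S3,S5} splits into {S3} and {S5}.
Refine {S0,S2,S4,S6,S8,S9} on symbol p: members go to different blocks, giving {S0,S2,S4,S6,S8} and {S9}.
Split {S0,S2,S4,S6,S8} by δ(·,q) → {S0,S2,S4} and {S6,S8}.
Refine {S6,S8} on symbol p: members go to different blocks, giving {S6} and {S8}.
Stable partition: {S3} | {S0,S2,S4} | {S5} | {S9} | {S6} | {S8} — 6 equivalence classes.

6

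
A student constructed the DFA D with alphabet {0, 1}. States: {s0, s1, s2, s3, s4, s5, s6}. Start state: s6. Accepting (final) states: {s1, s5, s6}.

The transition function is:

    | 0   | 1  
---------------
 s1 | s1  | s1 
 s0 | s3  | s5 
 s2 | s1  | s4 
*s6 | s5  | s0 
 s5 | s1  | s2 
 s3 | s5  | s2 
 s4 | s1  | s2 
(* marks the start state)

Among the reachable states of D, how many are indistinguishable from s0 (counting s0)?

Initial partition by acceptance: {s1,s5,s6} | {s0,s2,s3,s4}.
Refine {s1,s5,s6} on symbol 1: members go to different blocks, giving {s5,s6} and {s1}.
Split {s5,s6} by δ(·,0) → {s5} and {s6}.
Split {s0,s2,s3,s4} by δ(·,0) → {s2,s4} and {s0} and {s3}.
No further refinement is possible. Final partition (6 blocks): {s5} | {s2,s4} | {s1} | {s6} | {s0} | {s3}.
The equivalence class containing s0 is {s0}, of size 1.

1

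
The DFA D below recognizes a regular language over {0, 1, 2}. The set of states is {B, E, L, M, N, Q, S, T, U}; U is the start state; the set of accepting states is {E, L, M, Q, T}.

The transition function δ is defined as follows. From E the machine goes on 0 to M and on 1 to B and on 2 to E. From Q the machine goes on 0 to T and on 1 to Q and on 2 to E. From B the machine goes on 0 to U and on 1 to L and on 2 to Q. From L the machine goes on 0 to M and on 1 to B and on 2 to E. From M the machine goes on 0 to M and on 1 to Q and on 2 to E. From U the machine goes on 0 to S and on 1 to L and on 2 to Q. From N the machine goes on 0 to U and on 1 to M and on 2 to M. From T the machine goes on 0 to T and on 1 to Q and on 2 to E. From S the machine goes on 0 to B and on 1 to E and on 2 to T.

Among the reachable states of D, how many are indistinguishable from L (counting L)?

Reachable states from the start: {B,E,L,M,Q,S,T,U}. Unreachable: {N} — drop them.
Start with accepting vs non-accepting: {E,L,M,Q,T} | {B,S,U}.
Refine {E,L,M,Q,T} on symbol 1: members go to different blocks, giving {M,Q,T} and {E,L}.
The partition is now stable with 3 blocks: {M,Q,T} | {B,S,U} | {E,L}.
State L belongs to the block {E,L}, which has 2 states.

2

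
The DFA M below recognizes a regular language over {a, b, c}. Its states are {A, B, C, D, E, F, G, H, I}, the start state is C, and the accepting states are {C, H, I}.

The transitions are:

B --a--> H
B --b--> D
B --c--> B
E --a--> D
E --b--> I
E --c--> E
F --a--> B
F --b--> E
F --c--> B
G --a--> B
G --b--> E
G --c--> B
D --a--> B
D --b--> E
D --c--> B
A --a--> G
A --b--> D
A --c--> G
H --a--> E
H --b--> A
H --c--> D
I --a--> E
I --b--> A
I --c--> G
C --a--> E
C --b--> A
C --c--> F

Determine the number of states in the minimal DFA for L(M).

P0 = {C,H,I} | {A,B,D,E,F,G}.
On input a, block {A,B,D,E,F,G} splits into {A,D,E,F,G} and {B}.
Split {A,D,E,F,G} by δ(·,a) → {D,F,G} and {A,E}.
Refine {A,E} on symbol b: members go to different blocks, giving {A} and {E}.
No further refinement is possible. Final partition (5 blocks): {C,H,I} | {D,F,G} | {B} | {A} | {E}.

5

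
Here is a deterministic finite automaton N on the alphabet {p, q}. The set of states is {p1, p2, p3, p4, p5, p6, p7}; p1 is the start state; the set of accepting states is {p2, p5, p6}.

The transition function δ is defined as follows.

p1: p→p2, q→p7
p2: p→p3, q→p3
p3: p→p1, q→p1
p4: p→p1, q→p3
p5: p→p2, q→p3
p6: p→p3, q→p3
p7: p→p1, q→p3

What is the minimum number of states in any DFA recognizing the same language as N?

4

First remove the unreachable states {p4,p5,p6}; 4 states remain.
P0 = {p2} | {p1,p3,p7}.
Split {p1,p3,p7} by δ(·,p) → {p3,p7} and {p1}.
Split {p3,p7} by δ(·,q) → {p3} and {p7}.
No further refinement is possible. Final partition (4 blocks): {p2} | {p3} | {p1} | {p7}.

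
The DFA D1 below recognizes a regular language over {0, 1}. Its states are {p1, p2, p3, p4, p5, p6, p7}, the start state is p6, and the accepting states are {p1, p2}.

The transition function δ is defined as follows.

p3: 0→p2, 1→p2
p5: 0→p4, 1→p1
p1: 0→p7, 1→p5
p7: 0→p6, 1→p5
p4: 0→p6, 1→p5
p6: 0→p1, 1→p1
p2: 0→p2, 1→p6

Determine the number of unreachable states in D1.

2

BFS from p6 reaches {p1, p4, p5, p6, p7}; the 2 state(s) p2, p3 are never visited.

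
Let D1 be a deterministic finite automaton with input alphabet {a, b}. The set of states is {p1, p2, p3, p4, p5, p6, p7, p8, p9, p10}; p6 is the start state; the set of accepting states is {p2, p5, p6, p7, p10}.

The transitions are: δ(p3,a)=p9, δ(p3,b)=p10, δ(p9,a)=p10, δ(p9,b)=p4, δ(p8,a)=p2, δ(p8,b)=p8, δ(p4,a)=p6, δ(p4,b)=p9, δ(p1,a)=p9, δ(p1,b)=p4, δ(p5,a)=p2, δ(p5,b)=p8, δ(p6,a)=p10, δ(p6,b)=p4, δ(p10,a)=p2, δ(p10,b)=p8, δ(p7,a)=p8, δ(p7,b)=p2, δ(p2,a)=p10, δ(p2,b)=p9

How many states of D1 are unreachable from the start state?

4

No path from p6 leads to p1, p3, p5, p7; the other 6 states are all reachable.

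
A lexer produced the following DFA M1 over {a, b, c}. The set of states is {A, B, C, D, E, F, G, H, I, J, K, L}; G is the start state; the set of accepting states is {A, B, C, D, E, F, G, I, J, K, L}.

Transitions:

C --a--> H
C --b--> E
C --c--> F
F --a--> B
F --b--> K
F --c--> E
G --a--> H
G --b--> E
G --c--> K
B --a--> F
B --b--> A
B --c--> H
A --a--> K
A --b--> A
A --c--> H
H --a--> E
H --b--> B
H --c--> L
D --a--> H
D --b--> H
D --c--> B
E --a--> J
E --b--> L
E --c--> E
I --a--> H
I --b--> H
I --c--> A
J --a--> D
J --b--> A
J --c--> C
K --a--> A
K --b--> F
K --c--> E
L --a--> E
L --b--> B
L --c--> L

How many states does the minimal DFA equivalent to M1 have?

8

First remove the unreachable states {I}; 11 states remain.
Start with accepting vs non-accepting: {A,B,C,D,E,F,G,J,K,L} | {H}.
On input a, block {A,B,C,D,E,F,G,J,K,L} splits into {A,B,E,F,J,K,L} and {C,D,G}.
On input a, block {A,B,E,F,J,K,L} splits into {A,B,E,F,K,L} and {J}.
Refine {A,B,E,F,K,L} on symbol a: members go to different blocks, giving {A,B,F,K,L} and {E}.
On input a, block {A,B,F,K,L} splits into {A,B,F,K} and {L}.
On input c, block {A,B,F,K} splits into {A,B} and {F,K}.
Split {C,D,G} by δ(·,b) → {C,G} and {D}.
The partition is now stable with 8 blocks: {A,B} | {H} | {C,G} | {J} | {E} | {L} | {F,K} | {D}.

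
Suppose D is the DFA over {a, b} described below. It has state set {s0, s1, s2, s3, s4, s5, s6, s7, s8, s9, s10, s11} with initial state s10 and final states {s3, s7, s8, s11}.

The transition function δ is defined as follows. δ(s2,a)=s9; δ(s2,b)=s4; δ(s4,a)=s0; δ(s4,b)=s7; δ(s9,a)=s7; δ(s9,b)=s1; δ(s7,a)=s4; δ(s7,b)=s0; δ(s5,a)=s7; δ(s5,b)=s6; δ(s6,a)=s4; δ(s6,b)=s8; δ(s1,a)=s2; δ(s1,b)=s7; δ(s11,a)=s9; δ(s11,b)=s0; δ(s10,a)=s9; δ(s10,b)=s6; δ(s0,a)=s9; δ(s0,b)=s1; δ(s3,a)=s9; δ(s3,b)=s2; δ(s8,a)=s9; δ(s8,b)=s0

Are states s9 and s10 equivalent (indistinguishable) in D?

First remove the unreachable states {s3,s5,s11}; 9 states remain.
P0 = {s7,s8} | {s0,s1,s2,s4,s6,s9,s10}.
Refine {s0,s1,s2,s4,s6,s9,s10} on symbol a: members go to different blocks, giving {s0,s1,s2,s4,s6,s10} and {s9}.
Split {s7,s8} by δ(·,a) → {s7} and {s8}.
On input a, block {s0,s1,s2,s4,s6,s10} splits into {s0,s2,s10} and {s1,s4,s6}.
Refine {s1,s4,s6} on symbol a: members go to different blocks, giving {s1,s4} and {s6}.
On input b, block {s0,s2,s10} splits into {s0,s2} and {s10}.
Stable partition: {s7} | {s0,s2} | {s9} | {s8} | {s1,s4} | {s6} | {s10} — 7 equivalence classes.
s9 and s10 end up in different blocks, so they are distinguishable. For instance, the string 'a' is accepted from only s9.

No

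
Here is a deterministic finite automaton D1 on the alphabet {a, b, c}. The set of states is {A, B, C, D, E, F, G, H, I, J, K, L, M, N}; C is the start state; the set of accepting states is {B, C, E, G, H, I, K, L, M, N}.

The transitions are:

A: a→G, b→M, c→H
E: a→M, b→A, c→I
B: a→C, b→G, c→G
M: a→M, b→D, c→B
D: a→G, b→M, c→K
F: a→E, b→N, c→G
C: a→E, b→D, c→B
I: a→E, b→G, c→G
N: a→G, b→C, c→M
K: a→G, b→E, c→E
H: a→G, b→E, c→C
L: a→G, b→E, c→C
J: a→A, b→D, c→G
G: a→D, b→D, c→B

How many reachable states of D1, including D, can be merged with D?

2

Reachable states from the start: {A,B,C,D,E,G,H,I,K,M}. Unreachable: {F,J,L,N} — drop them.
Initial partition by acceptance: {B,C,E,G,H,I,K,M} | {A,D}.
Split {B,C,E,G,H,I,K,M} by δ(·,a) → {B,C,E,H,I,K,M} and {G}.
On input a, block {B,C,E,H,I,K,M} splits into {B,C,E,I,M} and {H,K}.
Split {B,C,E,I,M} by δ(·,b) → {C,E,M} and {B,I}.
Stable partition: {C,E,M} | {A,D} | {G} | {H,K} | {B,I} — 5 equivalence classes.
The equivalence class containing D is {A,D}, of size 2.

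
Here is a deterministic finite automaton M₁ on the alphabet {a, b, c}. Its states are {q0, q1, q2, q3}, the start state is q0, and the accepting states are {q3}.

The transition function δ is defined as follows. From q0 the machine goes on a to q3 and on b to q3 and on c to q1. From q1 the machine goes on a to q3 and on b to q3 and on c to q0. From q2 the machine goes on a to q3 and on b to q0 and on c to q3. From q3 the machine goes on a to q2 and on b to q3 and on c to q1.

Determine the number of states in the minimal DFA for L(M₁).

3

Start with accepting vs non-accepting: {q3} | {q0,q1,q2}.
Split {q0,q1,q2} by δ(·,b) → {q0,q1} and {q2}.
Stable partition: {q3} | {q0,q1} | {q2} — 3 equivalence classes.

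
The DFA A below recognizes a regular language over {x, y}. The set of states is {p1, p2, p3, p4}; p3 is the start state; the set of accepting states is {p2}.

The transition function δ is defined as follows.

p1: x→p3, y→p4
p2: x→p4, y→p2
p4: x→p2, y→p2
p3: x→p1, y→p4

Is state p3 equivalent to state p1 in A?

Initial partition by acceptance: {p2} | {p1,p3,p4}.
Refine {p1,p3,p4} on symbol x: members go to different blocks, giving {p1,p3} and {p4}.
No further refinement is possible. Final partition (3 blocks): {p2} | {p1,p3} | {p4}.
p3 and p1 lie in the same block of the stable partition, so they are equivalent — no string distinguishes them.

Yes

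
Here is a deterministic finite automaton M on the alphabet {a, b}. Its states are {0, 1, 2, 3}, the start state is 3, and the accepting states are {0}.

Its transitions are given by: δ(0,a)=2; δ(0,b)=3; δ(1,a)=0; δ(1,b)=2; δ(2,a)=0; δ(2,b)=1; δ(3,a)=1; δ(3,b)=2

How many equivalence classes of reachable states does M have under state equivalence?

3

Every state is reachable, so we keep all 4.
P0 = {0} | {1,2,3}.
Refine {1,2,3} on symbol a: members go to different blocks, giving {1,2} and {3}.
No further refinement is possible. Final partition (3 blocks): {0} | {1,2} | {3}.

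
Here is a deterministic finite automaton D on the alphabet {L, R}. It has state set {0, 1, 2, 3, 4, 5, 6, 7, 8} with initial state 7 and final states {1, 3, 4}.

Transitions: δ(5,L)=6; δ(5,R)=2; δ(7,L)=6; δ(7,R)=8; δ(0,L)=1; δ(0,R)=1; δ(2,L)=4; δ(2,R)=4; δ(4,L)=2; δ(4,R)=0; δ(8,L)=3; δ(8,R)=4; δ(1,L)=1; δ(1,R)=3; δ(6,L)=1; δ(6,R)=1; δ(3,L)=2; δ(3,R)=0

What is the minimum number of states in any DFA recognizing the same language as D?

Reachable states from the start: {0,1,2,3,4,6,7,8}. Unreachable: {5} — drop them.
Initial partition by acceptance: {1,3,4} | {0,2,6,7,8}.
Refine {1,3,4} on symbol L: members go to different blocks, giving {3,4} and {1}.
On input L, block {0,2,6,7,8} splits into {0,6} and {2,8} and {7}.
Stable partition: {3,4} | {0,6} | {1} | {2,8} | {7} — 5 equivalence classes.

5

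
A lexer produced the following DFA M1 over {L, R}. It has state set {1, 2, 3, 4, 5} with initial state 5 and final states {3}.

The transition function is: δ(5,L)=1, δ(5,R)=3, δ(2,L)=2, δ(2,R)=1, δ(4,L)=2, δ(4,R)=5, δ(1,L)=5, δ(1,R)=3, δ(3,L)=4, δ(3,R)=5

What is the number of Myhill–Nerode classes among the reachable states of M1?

All states are reachable from the start state.
Initial partition by acceptance: {3} | {1,2,4,5}.
Split {1,2,4,5} by δ(·,R) → {1,5} and {2,4}.
No further refinement is possible. Final partition (3 blocks): {3} | {1,5} | {2,4}.

3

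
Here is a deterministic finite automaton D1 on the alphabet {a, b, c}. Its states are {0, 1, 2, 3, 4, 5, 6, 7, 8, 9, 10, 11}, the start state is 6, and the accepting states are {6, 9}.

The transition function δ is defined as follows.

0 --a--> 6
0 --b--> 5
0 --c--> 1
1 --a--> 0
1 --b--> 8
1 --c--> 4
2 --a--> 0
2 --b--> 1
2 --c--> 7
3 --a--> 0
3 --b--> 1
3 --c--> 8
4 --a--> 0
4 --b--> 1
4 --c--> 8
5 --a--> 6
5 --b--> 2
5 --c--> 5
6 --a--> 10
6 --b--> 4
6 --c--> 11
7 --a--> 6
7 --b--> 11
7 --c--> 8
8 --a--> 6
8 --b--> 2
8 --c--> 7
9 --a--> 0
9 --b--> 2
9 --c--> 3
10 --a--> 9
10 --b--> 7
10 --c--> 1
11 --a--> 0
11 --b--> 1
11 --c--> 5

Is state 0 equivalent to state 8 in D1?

No

All states are reachable from the start state.
P0 = {6,9} | {0,1,2,3,4,5,7,8,10,11}.
Split {0,1,2,3,4,5,7,8,10,11} by δ(·,a) → {0,5,7,8,10} and {1,2,3,4,11}.
On input b, block {0,5,7,8,10} splits into {5,7,8} and {0,10}.
Split {1,2,3,4,11} by δ(·,b) → {2,3,4,11} and {1}.
No further refinement is possible. Final partition (5 blocks): {6,9} | {5,7,8} | {2,3,4,11} | {0,10} | {1}.
0 and 8 end up in different blocks, so they are distinguishable. For instance, the string 'ba' is accepted from only 0.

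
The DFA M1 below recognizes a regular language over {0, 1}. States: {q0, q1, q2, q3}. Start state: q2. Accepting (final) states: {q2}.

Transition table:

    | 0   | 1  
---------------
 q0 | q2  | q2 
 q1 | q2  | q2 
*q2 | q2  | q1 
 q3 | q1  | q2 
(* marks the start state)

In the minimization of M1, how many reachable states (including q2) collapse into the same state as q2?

1

States {q0,q3} cannot be reached from the start state, so discard them.
Start with accepting vs non-accepting: {q2} | {q1}.
Stable partition: {q2} | {q1} — 2 equivalence classes.
State q2 belongs to the block {q2}, which has 1 states.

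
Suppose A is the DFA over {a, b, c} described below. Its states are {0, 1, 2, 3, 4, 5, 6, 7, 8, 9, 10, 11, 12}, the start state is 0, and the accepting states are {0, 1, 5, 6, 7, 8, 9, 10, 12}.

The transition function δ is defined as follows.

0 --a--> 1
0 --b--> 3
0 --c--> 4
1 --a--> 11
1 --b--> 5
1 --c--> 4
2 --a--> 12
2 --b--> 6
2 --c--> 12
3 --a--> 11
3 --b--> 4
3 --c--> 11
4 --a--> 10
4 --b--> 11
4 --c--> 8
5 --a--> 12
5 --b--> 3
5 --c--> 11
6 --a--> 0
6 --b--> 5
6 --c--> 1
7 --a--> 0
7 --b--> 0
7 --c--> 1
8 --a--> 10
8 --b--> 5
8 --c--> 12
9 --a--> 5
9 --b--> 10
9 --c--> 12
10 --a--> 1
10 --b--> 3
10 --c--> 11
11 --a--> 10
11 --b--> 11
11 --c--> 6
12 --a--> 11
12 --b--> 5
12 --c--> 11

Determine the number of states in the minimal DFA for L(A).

States {2,7,9} cannot be reached from the start state, so discard them.
Initial partition by acceptance: {0,1,5,6,8,10,12} | {3,4,11}.
On input a, block {0,1,5,6,8,10,12} splits into {0,5,6,8,10} and {1,12}.
Refine {0,5,6,8,10} on symbol a: members go to different blocks, giving {0,5,10} and {6,8}.
Split {3,4,11} by δ(·,a) → {4,11} and {3}.
Stable partition: {0,5,10} | {4,11} | {1,12} | {6,8} | {3} — 5 equivalence classes.

5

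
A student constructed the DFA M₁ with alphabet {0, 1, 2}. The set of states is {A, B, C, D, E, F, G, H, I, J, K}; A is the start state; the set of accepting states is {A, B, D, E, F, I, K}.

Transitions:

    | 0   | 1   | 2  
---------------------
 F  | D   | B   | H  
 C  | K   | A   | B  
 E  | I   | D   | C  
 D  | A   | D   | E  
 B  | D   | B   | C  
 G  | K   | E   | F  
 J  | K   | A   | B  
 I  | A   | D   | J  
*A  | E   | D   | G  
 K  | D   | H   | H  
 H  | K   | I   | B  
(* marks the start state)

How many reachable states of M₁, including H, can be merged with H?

4

Every state is reachable, so we keep all 11.
P0 = {A,B,D,E,F,I,K} | {C,G,H,J}.
On input 1, block {A,B,D,E,F,I,K} splits into {A,B,D,E,F,I} and {K}.
Split {A,B,D,E,F,I} by δ(·,2) → {A,B,E,F,I} and {D}.
Refine {A,B,E,F,I} on symbol 0: members go to different blocks, giving {A,E,I} and {B,F}.
The partition is now stable with 5 blocks: {A,E,I} | {C,G,H,J} | {K} | {D} | {B,F}.
The equivalence class containing H is {C,G,H,J}, of size 4.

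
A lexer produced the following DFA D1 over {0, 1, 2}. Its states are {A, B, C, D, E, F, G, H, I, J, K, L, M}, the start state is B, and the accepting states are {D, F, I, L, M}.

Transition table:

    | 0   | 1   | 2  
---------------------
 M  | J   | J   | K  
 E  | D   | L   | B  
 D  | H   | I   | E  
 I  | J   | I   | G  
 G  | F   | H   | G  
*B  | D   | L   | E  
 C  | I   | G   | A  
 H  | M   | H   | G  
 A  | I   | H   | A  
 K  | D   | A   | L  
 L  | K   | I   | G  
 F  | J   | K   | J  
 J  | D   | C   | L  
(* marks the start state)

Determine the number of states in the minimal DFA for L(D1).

Start with accepting vs non-accepting: {D,F,I,L,M} | {A,B,C,E,G,H,J,K}.
Refine {D,F,I,L,M} on symbol 1: members go to different blocks, giving {D,I,L} and {F,M}.
On input 0, block {A,B,C,E,G,H,J,K} splits into {A,B,C,E,J,K} and {G,H}.
On input 0, block {D,I,L} splits into {I,L} and {D}.
Refine {A,B,C,E,J,K} on symbol 0: members go to different blocks, giving {B,E,J,K} and {A,C}.
Split {B,E,J,K} by δ(·,1) → {B,E} and {J,K}.
The partition is now stable with 7 blocks: {I,L} | {B,E} | {F,M} | {G,H} | {D} | {A,C} | {J,K}.

7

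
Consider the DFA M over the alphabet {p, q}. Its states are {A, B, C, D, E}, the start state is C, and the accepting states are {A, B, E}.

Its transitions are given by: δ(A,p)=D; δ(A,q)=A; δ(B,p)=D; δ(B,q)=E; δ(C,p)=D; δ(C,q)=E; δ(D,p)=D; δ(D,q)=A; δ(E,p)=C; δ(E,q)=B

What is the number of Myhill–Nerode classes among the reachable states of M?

Every state is reachable, so we keep all 5.
Start with accepting vs non-accepting: {A,B,E} | {C,D}.
Stable partition: {A,B,E} | {C,D} — 2 equivalence classes.

2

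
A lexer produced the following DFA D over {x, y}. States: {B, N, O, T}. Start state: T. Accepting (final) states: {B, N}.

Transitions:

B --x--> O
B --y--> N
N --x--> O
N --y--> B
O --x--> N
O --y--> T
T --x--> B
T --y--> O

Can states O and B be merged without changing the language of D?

P0 = {B,N} | {O,T}.
No further refinement is possible. Final partition (2 blocks): {B,N} | {O,T}.
O and B end up in different blocks, so they are distinguishable. For instance, the string 'ε' is accepted from only B.

No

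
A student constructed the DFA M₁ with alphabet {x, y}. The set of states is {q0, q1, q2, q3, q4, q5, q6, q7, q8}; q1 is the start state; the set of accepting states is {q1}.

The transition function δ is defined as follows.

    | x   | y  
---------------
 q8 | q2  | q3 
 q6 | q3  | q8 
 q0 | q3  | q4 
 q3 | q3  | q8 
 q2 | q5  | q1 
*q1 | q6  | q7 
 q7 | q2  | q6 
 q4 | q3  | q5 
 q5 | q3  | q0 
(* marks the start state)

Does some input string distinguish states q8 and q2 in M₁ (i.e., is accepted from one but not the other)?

P0 = {q1} | {q0,q2,q3,q4,q5,q6,q7,q8}.
Split {q0,q2,q3,q4,q5,q6,q7,q8} by δ(·,y) → {q0,q3,q4,q5,q6,q7,q8} and {q2}.
Split {q0,q3,q4,q5,q6,q7,q8} by δ(·,x) → {q0,q3,q4,q5,q6} and {q7,q8}.
Split {q0,q3,q4,q5,q6} by δ(·,y) → {q0,q4,q5} and {q3,q6}.
Stable partition: {q1} | {q0,q4,q5} | {q2} | {q7,q8} | {q3,q6} — 5 equivalence classes.
q8 and q2 end up in different blocks, so they are distinguishable. For instance, the string 'y' is accepted from only q2.

Yes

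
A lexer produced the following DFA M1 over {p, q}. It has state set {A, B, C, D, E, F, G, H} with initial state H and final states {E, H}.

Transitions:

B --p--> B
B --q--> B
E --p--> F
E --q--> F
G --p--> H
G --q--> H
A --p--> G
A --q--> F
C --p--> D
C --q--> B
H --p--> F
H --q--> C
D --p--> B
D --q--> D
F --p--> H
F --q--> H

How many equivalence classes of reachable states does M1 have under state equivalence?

States {A,E,G} cannot be reached from the start state, so discard them.
Start with accepting vs non-accepting: {H} | {B,C,D,F}.
Split {B,C,D,F} by δ(·,p) → {B,C,D} and {F}.
No further refinement is possible. Final partition (3 blocks): {H} | {B,C,D} | {F}.

3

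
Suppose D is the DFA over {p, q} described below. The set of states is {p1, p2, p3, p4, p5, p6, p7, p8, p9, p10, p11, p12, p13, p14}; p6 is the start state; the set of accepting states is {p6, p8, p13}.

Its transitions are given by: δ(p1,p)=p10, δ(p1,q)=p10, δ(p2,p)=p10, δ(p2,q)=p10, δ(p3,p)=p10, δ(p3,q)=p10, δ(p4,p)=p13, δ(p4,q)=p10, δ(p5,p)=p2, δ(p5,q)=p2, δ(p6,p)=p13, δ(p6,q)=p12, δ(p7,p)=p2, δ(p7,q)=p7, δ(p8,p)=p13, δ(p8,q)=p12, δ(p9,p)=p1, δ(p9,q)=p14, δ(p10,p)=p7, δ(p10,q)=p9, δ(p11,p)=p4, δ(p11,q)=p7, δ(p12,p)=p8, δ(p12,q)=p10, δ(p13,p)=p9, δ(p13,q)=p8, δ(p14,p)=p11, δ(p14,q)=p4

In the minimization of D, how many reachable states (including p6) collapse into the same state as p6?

First remove the unreachable states {p3,p5}; 12 states remain.
Initial partition by acceptance: {p6,p8,p13} | {p1,p2,p4,p7,p9,p10,p11,p12,p14}.
Refine {p6,p8,p13} on symbol p: members go to different blocks, giving {p6,p8} and {p13}.
Refine {p1,p2,p4,p7,p9,p10,p11,p12,p14} on symbol p: members go to different blocks, giving {p1,p2,p7,p9,p10,p11,p14} and {p4} and {p12}.
On input p, block {p1,p2,p7,p9,p10,p11,p14} splits into {p1,p2,p7,p9,p10,p14} and {p11}.
Refine {p1,p2,p7,p9,p10,p14} on symbol p: members go to different blocks, giving {p1,p2,p7,p9,p10} and {p14}.
On input q, block {p1,p2,p7,p9,p10} splits into {p1,p2,p7,p10} and {p9}.
On input q, block {p1,p2,p7,p10} splits into {p1,p2,p7} and {p10}.
Split {p1,p2,p7} by δ(·,p) → {p1,p2} and {p7}.
Stable partition: {p6,p8} | {p1,p2} | {p13} | {p4} | {p12} | {p11} | {p14} | {p9} | {p10} | {p7} — 10 equivalence classes.
The equivalence class containing p6 is {p6,p8}, of size 2.

2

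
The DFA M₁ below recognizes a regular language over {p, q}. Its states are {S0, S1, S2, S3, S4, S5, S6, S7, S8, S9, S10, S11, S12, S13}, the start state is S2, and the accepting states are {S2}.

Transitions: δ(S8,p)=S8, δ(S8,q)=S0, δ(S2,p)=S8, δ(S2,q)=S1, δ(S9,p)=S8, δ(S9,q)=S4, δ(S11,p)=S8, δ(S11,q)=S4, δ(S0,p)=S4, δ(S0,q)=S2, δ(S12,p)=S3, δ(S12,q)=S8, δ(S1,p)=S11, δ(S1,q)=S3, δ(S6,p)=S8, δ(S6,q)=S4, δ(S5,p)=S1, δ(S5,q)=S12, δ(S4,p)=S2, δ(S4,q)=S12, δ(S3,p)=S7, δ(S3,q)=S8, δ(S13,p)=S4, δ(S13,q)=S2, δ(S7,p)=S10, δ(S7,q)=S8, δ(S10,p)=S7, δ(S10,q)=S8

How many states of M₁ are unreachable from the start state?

4

BFS from S2 reaches {S0, S1, S2, S3, S4, S7, S8, S10, S11, S12}; the 4 state(s) S5, S6, S9, S13 are never visited.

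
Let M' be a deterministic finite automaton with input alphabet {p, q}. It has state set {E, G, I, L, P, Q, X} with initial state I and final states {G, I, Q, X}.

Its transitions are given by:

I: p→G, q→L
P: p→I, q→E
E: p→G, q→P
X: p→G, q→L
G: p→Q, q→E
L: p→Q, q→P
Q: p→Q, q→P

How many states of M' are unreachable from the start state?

1

No path from I leads to X; the other 6 states are all reachable.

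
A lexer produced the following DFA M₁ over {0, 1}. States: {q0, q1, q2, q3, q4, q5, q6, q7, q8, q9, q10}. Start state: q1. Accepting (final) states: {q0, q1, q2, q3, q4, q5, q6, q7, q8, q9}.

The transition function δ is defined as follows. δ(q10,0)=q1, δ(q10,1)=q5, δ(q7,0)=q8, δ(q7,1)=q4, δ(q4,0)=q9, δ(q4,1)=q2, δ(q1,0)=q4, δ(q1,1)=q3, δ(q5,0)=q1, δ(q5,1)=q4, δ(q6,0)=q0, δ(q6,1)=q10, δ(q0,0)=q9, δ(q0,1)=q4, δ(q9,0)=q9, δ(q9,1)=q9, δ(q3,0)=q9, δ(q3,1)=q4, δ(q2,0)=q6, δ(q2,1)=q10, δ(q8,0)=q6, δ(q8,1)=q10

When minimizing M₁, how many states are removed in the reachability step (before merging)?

BFS from q1 reaches {q0, q1, q2, q3, q4, q5, q6, q9, q10}; the 2 state(s) q7, q8 are never visited.

2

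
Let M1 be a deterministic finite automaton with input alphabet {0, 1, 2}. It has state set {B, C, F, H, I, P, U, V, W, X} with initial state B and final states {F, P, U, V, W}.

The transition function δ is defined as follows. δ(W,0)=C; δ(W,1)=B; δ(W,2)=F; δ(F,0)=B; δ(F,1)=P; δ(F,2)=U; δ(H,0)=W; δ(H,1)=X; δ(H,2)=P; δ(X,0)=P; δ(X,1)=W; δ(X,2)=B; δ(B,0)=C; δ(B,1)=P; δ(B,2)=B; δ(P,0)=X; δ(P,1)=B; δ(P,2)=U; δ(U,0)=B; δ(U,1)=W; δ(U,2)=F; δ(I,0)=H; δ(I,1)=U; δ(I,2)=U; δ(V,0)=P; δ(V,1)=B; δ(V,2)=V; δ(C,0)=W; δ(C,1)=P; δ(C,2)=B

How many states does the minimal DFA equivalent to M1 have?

Reachable states from the start: {B,C,F,P,U,W,X}. Unreachable: {H,I,V} — drop them.
Start with accepting vs non-accepting: {F,P,U,W} | {B,C,X}.
Refine {F,P,U,W} on symbol 1: members go to different blocks, giving {P,W} and {F,U}.
Refine {B,C,X} on symbol 0: members go to different blocks, giving {C,X} and {B}.
Stable partition: {P,W} | {C,X} | {F,U} | {B} — 4 equivalence classes.

4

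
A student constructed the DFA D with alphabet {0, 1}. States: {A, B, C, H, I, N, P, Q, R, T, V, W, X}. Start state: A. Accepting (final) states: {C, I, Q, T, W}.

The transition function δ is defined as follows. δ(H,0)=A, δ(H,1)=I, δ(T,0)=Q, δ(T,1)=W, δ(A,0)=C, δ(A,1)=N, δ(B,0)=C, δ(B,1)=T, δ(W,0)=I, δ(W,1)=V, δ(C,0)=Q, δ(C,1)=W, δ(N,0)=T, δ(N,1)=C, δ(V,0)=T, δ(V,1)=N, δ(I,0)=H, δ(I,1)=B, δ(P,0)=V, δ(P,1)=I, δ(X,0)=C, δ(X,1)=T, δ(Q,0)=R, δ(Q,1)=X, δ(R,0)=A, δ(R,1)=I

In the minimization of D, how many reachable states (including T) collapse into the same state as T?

2

Reachable states from the start: {A,B,C,H,I,N,Q,R,T,V,W,X}. Unreachable: {P} — drop them.
P0 = {C,I,Q,T,W} | {A,B,H,N,R,V,X}.
Split {C,I,Q,T,W} by δ(·,0) → {C,T,W} and {I,Q}.
On input 1, block {C,T,W} splits into {C,T} and {W}.
Split {A,B,H,N,R,V,X} by δ(·,0) → {A,B,N,V,X} and {H,R}.
On input 1, block {A,B,N,V,X} splits into {B,N,X} and {A,V}.
The partition is now stable with 6 blocks: {C,T} | {B,N,X} | {I,Q} | {W} | {H,R} | {A,V}.
State T belongs to the block {C,T}, which has 2 states.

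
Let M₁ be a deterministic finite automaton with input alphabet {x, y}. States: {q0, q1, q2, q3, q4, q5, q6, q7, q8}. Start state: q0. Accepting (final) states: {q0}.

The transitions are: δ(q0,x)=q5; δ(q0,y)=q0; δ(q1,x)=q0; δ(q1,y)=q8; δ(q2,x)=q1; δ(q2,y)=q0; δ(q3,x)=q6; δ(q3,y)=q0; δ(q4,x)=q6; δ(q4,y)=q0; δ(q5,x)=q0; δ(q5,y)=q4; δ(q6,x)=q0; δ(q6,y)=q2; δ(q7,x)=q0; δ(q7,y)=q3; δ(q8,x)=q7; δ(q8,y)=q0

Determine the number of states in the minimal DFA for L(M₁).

3

Every state is reachable, so we keep all 9.
Initial partition by acceptance: {q0} | {q1,q2,q3,q4,q5,q6,q7,q8}.
Split {q1,q2,q3,q4,q5,q6,q7,q8} by δ(·,x) → {q1,q5,q6,q7} and {q2,q3,q4,q8}.
Stable partition: {q0} | {q1,q5,q6,q7} | {q2,q3,q4,q8} — 3 equivalence classes.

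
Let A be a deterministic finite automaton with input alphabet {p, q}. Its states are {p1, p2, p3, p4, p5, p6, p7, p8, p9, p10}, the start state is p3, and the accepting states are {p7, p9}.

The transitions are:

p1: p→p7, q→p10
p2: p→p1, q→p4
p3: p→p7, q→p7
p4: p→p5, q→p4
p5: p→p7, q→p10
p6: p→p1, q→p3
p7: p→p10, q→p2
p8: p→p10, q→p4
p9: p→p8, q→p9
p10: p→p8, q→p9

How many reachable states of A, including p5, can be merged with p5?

States {p6} cannot be reached from the start state, so discard them.
Start with accepting vs non-accepting: {p7,p9} | {p1,p2,p3,p4,p5,p8,p10}.
Split {p7,p9} by δ(·,q) → {p7} and {p9}.
Split {p1,p2,p3,p4,p5,p8,p10} by δ(·,p) → {p2,p4,p8,p10} and {p1,p3,p5}.
Refine {p2,p4,p8,p10} on symbol p: members go to different blocks, giving {p2,p4} and {p8,p10}.
Refine {p1,p3,p5} on symbol q: members go to different blocks, giving {p1,p5} and {p3}.
Split {p8,p10} by δ(·,q) → {p8} and {p10}.
Stable partition: {p7} | {p2,p4} | {p9} | {p1,p5} | {p8} | {p3} | {p10} — 7 equivalence classes.
The equivalence class containing p5 is {p1,p5}, of size 2.

2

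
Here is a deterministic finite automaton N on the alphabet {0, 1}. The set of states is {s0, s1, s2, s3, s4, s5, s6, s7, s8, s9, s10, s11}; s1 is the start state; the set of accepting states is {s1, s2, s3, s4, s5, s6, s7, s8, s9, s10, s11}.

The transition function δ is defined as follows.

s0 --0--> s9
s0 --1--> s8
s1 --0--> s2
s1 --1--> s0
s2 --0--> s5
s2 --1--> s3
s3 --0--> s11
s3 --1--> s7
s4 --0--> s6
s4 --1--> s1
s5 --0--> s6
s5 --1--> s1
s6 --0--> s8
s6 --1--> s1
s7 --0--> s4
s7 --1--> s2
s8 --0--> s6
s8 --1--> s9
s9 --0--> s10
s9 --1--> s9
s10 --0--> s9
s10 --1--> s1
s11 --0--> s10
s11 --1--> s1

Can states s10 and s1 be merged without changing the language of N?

Start with accepting vs non-accepting: {s1,s2,s3,s4,s5,s6,s7,s8,s9,s10,s11} | {s0}.
Split {s1,s2,s3,s4,s5,s6,s7,s8,s9,s10,s11} by δ(·,1) → {s2,s3,s4,s5,s6,s7,s8,s9,s10,s11} and {s1}.
Refine {s2,s3,s4,s5,s6,s7,s8,s9,s10,s11} on symbol 1: members go to different blocks, giving {s2,s3,s7,s8,s9} and {s4,s5,s6,s10,s11}.
Refine {s4,s5,s6,s10,s11} on symbol 0: members go to different blocks, giving {s4,s5,s11} and {s6,s10}.
Refine {s2,s3,s7,s8,s9} on symbol 0: members go to different blocks, giving {s2,s3,s7} and {s8,s9}.
Stable partition: {s2,s3,s7} | {s0} | {s1} | {s4,s5,s11} | {s6,s10} | {s8,s9} — 6 equivalence classes.
s10 and s1 end up in different blocks, so they are distinguishable. For instance, the string '1' is accepted from only s10.

No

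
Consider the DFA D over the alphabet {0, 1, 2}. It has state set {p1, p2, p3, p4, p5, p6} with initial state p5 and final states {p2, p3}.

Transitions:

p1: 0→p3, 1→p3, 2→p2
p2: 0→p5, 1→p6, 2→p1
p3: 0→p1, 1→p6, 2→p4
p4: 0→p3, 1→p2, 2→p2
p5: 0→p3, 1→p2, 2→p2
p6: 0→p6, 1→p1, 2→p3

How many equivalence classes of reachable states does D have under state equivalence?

P0 = {p2,p3} | {p1,p4,p5,p6}.
Refine {p1,p4,p5,p6} on symbol 0: members go to different blocks, giving {p1,p4,p5} and {p6}.
Stable partition: {p2,p3} | {p1,p4,p5} | {p6} — 3 equivalence classes.

3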